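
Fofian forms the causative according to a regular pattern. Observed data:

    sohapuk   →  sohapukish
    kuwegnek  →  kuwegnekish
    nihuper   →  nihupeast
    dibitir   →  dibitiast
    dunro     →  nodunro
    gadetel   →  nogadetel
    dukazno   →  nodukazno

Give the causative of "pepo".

kuwegnek and nihuper both have last vowel 'e' yet inflect differently (kuwegnekish, nihupeast), so the last vowel is not what conditions the rule; the final letter is.
"pepo" ends in -o. The stems ending in -o (dunro → nodunro, dukazno → nodukazno) add the prefix no-.
So pepo → nopepo.

nopepo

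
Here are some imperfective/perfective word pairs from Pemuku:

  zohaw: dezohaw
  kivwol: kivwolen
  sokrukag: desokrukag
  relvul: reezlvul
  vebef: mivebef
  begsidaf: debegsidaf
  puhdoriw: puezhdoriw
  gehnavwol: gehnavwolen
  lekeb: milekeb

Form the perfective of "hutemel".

mihutemel

"hutemel" has last vowel 'e'. The stems whose last vowel is 'e' (lekeb → milekeb, vebef → mivebef) add the prefix mi-.
So hutemel → mihutemel.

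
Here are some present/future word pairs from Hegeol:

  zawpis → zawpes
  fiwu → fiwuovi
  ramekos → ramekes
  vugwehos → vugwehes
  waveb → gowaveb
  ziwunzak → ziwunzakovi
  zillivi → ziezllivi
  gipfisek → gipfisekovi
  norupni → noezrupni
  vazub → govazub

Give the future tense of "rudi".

zillivi and zawpis both have last vowel 'i' yet inflect differently (ziezllivi, zawpes), so the last vowel is not what conditions the rule; the final letter is.
"rudi" ends in -i. The stems ending in -i (zillivi → ziezllivi, norupni → noezrupni) insert -ez- after the first vowel.
The other patterns: stems ending in -b add the prefix go-; stems ending in -s change the last vowel to 'e'; stems ending in -k or -u add -ovi.
So rudi → ruezdi.

ruezdi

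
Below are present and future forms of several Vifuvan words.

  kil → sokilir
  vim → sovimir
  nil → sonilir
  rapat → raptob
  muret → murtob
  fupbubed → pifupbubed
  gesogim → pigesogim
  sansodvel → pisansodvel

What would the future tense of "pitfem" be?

pitfmob

"pitfem" has 2 vowels. The stems with 2 vowels (rapat → raptob, muret → murtob) delete the last vowel and add -ob.
The other patterns: stems with 1 vowel add so- … -ir around the stem; stems with 3 vowels add the prefix pi-.
So pitfem → pitfmob.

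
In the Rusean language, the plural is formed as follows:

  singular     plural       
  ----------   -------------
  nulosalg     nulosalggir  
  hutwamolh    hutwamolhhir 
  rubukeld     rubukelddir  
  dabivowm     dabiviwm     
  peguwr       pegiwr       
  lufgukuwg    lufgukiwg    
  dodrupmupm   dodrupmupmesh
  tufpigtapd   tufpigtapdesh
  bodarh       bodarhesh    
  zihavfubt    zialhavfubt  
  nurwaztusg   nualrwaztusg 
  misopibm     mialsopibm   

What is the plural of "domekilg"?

domekilggir

nulosalg and lufgukuwg both end in -g yet inflect differently (nulosalggir, lufgukiwg), so the final letter is not what conditions the rule; the second-to-last letter is.
"domekilg" has second-to-last letter 'l'. The stems whose second-to-last letter is 'l' (nulosalg → nulosalggir, hutwamolh → hutwamolhhir, rubukeld → rubukelddir) double the final consonant and add -ir.
The other patterns: stems whose second-to-last letter is 'w' change the last vowel to 'i'; stems whose second-to-last letter is 'p' or 'r' add -esh; stems whose second-to-last letter is 'b' or 's' insert -al- after the first vowel.
So domekilg → domekilggir.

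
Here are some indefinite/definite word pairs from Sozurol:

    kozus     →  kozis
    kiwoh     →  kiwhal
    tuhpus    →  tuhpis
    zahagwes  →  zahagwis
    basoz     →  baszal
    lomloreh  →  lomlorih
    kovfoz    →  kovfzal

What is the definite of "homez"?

homiz

kiwoh and lomloreh both end in -h yet inflect differently (kiwhal, lomlorih), so the final letter is not what conditions the rule; the last vowel is.
"homez" has last vowel 'e'. The stems whose last vowel is 'e' (lomloreh → lomlorih, zahagwes → zahagwis) change the last vowel to 'i'.
So homez → homiz.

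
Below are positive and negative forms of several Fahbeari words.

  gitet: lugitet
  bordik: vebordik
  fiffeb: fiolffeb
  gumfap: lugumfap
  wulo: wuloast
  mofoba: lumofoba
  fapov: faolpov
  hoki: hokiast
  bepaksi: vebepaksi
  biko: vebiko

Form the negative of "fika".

fiolka

biko and wulo both end in -o yet inflect differently (vebiko, wuloast), so the final letter is not what conditions the rule; the first letter is.
"fika" begins with f-. The stems beginning with f- (fapov → faolpov, fiffeb → fiolffeb) insert -ol- after the first vowel.
So fika → fiolka.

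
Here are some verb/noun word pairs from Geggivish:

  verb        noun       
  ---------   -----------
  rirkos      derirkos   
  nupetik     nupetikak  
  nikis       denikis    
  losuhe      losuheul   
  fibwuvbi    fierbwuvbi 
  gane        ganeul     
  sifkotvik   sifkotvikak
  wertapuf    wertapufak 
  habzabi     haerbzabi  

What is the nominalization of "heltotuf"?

heltotufak

nikis and fibwuvbi both have last vowel 'i' yet inflect differently (denikis, fierbwuvbi), so the last vowel is not what conditions the rule; the final letter is.
"heltotuf" ends in -f. The one such stem in the data (wertapuf → wertapufak) adds -ak, so the same rule applies.
So heltotuf → heltotufak.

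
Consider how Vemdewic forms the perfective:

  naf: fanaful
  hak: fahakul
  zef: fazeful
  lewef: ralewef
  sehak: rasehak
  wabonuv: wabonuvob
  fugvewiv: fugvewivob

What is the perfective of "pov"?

naf and lewef both end in -f yet inflect differently (fanaful, ralewef), so the final letter is not what conditions the rule; the number of vowels is.
"pov" has 1 vowel. The stems with 1 vowel (naf → fanaful, hak → fahakul, zef → fazeful) add fa- … -ul around the stem.
The other patterns: stems with 2 vowels add the prefix ra-; stems with 3 vowels add -ob.
So pov → fapovul.

fapovul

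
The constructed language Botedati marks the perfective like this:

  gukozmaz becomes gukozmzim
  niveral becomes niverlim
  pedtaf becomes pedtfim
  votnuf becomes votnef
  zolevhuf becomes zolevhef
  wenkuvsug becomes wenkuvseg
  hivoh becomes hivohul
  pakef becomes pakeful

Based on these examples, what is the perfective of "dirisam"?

"dirisam" has last vowel 'a'. The stems whose last vowel is 'a' (gukozmaz → gukozmzim, niveral → niverlim, pedtaf → pedtfim) delete the last vowel and add -im.
The other patterns: stems whose last vowel is 'u' change the last vowel to 'e'; stems whose last vowel is 'e' or 'o' add -ul.
So dirisam → dirismim.

dirismim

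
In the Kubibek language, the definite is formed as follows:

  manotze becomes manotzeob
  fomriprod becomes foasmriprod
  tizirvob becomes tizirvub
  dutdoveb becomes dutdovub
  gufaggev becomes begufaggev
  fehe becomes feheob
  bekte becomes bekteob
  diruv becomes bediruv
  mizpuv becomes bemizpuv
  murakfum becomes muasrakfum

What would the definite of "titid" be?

tiastid

gufaggev and fehe both have last vowel 'e' yet inflect differently (begufaggev, feheob), so the last vowel is not what conditions the rule; the final letter is.
"titid" ends in -d. The one such stem in the data (fomriprod → foasmriprod) inserts -as- after the first vowel (as does murakfum), so the same rule applies.
The other patterns: stems ending in -v add the prefix be-; stems ending in -e add -ob; stems ending in -b change the last vowel to 'u'.
So titid → tiastid.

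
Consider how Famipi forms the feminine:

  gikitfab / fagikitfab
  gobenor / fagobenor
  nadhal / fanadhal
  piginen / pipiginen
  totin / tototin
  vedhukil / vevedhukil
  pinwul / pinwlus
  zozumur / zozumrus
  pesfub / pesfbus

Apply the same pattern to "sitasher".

nadhal and vedhukil both end in -l yet inflect differently (fanadhal, vevedhukil), so the final letter is not what conditions the rule; the last vowel is.
"sitasher" has last vowel 'e'. The one such stem in the data (piginen → pipiginen) repeats the first consonant+vowel as a prefix (as do totin, vedhukil), so the same rule applies.
So sitasher → sisitasher.

sisitasher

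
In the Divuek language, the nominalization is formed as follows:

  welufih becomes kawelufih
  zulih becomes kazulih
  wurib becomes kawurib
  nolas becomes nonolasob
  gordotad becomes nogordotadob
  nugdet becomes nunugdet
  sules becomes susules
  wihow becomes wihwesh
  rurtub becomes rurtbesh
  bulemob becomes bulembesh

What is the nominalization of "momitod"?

momitdesh

nolas and sules both end in -s yet inflect differently (nonolasob, susules), so the final letter is not what conditions the rule; the last vowel is.
"momitod" has last vowel 'o'. The stems whose last vowel is 'o' (wihow → wihwesh, bulemob → bulembesh) delete the last vowel and add -esh.
So momitod → momitdesh.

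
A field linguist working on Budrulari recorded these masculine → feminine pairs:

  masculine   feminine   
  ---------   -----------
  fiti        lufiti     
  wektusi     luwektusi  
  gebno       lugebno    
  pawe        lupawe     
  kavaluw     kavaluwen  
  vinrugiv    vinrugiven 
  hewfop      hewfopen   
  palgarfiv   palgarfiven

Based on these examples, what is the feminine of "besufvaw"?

fiti and vinrugiv both have last vowel 'i' yet inflect differently (lufiti, vinrugiven), so the last vowel is not what conditions the rule; whether the stem ends in a vowel or a consonant is.
"besufvaw" ends in a consonant. The stems ending in a consonant (kavaluw → kavaluwen, vinrugiv → vinrugiven, hewfop → hewfopen) add -en.
The other pattern: stems ending in a vowel add the prefix lu-.
So besufvaw → besufvawen.

besufvawen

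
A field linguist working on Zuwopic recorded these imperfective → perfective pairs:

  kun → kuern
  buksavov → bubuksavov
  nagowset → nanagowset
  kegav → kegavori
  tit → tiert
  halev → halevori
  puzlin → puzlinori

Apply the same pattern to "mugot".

kun and puzlin both end in -n yet inflect differently (kuern, puzlinori), so the final letter is not what conditions the rule; the number of vowels is.
"mugot" has 2 vowels. The stems with 2 vowels (puzlin → puzlinori, kegav → kegavori, halev → halevori) add -ori.
The other patterns: stems with 1 vowel insert -er- after the first vowel; stems with 3 vowels repeat the first consonant+vowel as a prefix.
So mugot → mugotori.

mugotori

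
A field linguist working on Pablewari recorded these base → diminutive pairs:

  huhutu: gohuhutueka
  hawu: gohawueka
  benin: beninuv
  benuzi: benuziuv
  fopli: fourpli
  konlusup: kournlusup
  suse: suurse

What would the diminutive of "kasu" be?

kaursu

benuzi and fopli both end in -i yet inflect differently (benuziuv, fourpli), so the final letter is not what conditions the rule; the first letter is.
"kasu" begins with k-. The one such stem in the data (konlusup → kournlusup) inserts -ur- after the first vowel (as do fopli, suse), so the same rule applies.
The other patterns: stems beginning with h- add go- … -eka around the stem; stems beginning with b- add -uv.
So kasu → kaursu.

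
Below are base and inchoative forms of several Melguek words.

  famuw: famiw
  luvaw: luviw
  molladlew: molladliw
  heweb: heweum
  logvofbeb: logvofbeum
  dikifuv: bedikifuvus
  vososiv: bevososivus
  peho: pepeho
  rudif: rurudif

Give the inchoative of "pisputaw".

"pisputaw" ends in -w. The stems ending in -w (famuw → famiw, luvaw → luviw, molladlew → molladliw) change the last vowel to 'i'.
The other patterns: stems ending in -b drop the final letter and add -um; stems ending in -v add be- … -us around the stem; stems ending in -f or -o repeat the first consonant+vowel as a prefix.
So pisputaw → pisputiw.

pisputiw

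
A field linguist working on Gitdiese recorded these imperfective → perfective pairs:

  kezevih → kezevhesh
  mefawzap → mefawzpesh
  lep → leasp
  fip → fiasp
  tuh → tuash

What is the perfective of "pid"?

piasd

mefawzap and lep both end in -p yet inflect differently (mefawzpesh, leasp), so the final letter is not what conditions the rule; the number of vowels is.
"pid" has 1 vowel. The stems with 1 vowel (lep → leasp, fip → fiasp, tuh → tuash) insert -as- after the first vowel.
So pid → piasd.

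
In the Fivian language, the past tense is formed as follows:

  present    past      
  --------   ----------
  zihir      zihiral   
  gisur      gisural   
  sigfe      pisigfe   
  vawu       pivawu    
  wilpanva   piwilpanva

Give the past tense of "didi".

pididi

"didi" ends in a vowel. The stems ending in a vowel (sigfe → pisigfe, vawu → pivawu, wilpanva → piwilpanva) add the prefix pi-.
The other pattern: stems ending in a consonant add -al.
So didi → pididi.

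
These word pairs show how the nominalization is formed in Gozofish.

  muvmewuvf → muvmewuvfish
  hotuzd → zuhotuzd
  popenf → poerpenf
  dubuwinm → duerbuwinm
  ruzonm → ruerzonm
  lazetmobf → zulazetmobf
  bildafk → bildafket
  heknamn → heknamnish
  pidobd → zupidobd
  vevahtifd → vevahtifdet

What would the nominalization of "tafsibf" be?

zutafsibf

muvmewuvf and popenf both end in -f yet inflect differently (muvmewuvfish, poerpenf), so the final letter is not what conditions the rule; the second-to-last letter is.
"tafsibf" has second-to-last letter 'b'. The stems whose second-to-last letter is 'b' (lazetmobf → zulazetmobf, pidobd → zupidobd) add the prefix zu-.
So tafsibf → zutafsibf.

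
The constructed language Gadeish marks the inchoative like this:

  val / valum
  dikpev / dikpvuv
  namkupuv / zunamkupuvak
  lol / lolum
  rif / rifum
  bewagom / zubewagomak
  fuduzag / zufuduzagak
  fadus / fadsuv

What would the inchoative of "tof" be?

tofum

dikpev and namkupuv both end in -v yet inflect differently (dikpvuv, zunamkupuvak), so the final letter is not what conditions the rule; the number of vowels is.
"tof" has 1 vowel. The stems with 1 vowel (rif → rifum, lol → lolum, val → valum) add -um.
The other patterns: stems with 2 vowels delete the last vowel and add -uv; stems with 3 vowels add zu- … -ak around the stem.
So tof → tofum.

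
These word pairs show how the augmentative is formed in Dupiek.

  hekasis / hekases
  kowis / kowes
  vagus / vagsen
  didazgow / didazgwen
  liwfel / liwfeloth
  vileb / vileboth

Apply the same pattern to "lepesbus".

lepesbsen

hekasis and vagus both end in -s yet inflect differently (hekases, vagsen), so the final letter is not what conditions the rule; the last vowel is.
"lepesbus" has last vowel 'u'. The one such stem in the data (vagus → vagsen) deletes the last vowel and adds -en (as does didazgow), so the same rule applies.
The other patterns: stems whose last vowel is 'i' change the last vowel to 'e'; stems whose last vowel is 'e' add -oth.
So lepesbus → lepesbsen.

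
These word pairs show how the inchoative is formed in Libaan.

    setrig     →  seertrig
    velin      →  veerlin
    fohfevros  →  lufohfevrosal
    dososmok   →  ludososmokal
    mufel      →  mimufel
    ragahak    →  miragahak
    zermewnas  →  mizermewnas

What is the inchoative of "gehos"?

lugehosal

dososmok and ragahak both end in -k yet inflect differently (ludososmokal, miragahak), so the final letter is not what conditions the rule; the last vowel is.
"gehos" has last vowel 'o'. The stems whose last vowel is 'o' (fohfevros → lufohfevrosal, dososmok → ludososmokal) add lu- … -al around the stem.
So gehos → lugehosal.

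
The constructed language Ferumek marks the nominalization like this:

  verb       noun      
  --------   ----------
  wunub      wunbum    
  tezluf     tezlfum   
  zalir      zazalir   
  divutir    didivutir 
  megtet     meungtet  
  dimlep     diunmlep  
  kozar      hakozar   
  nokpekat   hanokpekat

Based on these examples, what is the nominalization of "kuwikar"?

hakuwikar

zalir and kozar both end in -r yet inflect differently (zazalir, hakozar), so the final letter is not what conditions the rule; the last vowel is.
"kuwikar" has last vowel 'a'. The stems whose last vowel is 'a' (kozar → hakozar, nokpekat → hanokpekat) add the prefix ha-.
The other patterns: stems whose last vowel is 'u' delete the last vowel and add -um; stems whose last vowel is 'i' repeat the first consonant+vowel as a prefix; stems whose last vowel is 'e' insert -un- after the first vowel.
So kuwikar → hakuwikar.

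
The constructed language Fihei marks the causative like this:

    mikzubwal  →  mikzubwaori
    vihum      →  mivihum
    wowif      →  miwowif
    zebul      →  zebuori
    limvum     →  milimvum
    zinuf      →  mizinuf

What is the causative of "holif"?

miholif

"holif" ends in -f. The stems ending in -f (zinuf → mizinuf, wowif → miwowif) add the prefix mi-.
So holif → miholif.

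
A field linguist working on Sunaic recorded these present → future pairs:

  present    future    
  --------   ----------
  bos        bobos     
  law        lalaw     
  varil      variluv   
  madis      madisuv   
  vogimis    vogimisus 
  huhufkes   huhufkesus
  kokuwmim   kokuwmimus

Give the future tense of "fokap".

fokapuv

bos and madis both end in -s yet inflect differently (bobos, madisuv), so the final letter is not what conditions the rule; the number of vowels is.
"fokap" has 2 vowels. The stems with 2 vowels (varil → variluv, madis → madisuv) add -uv.
So fokap → fokapuv.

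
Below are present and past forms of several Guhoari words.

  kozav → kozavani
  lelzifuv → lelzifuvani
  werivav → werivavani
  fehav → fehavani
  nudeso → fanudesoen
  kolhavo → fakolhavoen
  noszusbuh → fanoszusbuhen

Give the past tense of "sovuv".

lelzifuv and noszusbuh both have last vowel 'u' yet inflect differently (lelzifuvani, fanoszusbuhen), so the last vowel is not what conditions the rule; the final letter is.
"sovuv" ends in -v. The stems ending in -v (kozav → kozavani, lelzifuv → lelzifuvani, werivav → werivavani) add -ani.
So sovuv → sovuvani.

sovuvani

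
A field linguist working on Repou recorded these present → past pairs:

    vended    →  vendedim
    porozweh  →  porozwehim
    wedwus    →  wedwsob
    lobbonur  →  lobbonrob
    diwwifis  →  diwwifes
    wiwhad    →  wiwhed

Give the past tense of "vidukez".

wedwus and diwwifis both end in -s yet inflect differently (wedwsob, diwwifes), so the final letter is not what conditions the rule; the last vowel is.
"vidukez" has last vowel 'e'. The stems whose last vowel is 'e' (vended → vendedim, porozweh → porozwehim) add -im.
The other patterns: stems whose last vowel is 'u' delete the last vowel and add -ob; stems whose last vowel is 'a' or 'i' change the last vowel to 'e'.
So vidukez → vidukezim.

vidukezim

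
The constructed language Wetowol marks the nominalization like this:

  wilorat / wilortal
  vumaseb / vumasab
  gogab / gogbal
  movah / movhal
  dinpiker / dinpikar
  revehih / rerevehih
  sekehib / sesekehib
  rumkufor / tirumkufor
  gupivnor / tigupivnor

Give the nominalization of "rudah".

rudhal

"rudah" has last vowel 'a'. The stems whose last vowel is 'a' (wilorat → wilortal, movah → movhal, gogab → gogbal) delete the last vowel and add -al.
The other patterns: stems whose last vowel is 'i' repeat the first consonant+vowel as a prefix; stems whose last vowel is 'o' add the prefix ti-; stems whose last vowel is 'e' change the last vowel to 'a'.
So rudah → rudhal.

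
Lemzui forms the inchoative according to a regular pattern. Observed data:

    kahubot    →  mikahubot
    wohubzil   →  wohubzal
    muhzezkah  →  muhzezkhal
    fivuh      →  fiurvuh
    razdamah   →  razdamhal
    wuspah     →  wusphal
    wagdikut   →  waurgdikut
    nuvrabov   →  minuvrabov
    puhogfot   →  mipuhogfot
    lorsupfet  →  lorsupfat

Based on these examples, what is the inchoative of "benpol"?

"benpol" has last vowel 'o'. The stems whose last vowel is 'o' (kahubot → mikahubot, nuvrabov → minuvrabov, puhogfot → mipuhogfot) add the prefix mi-.
So benpol → mibenpol.

mibenpol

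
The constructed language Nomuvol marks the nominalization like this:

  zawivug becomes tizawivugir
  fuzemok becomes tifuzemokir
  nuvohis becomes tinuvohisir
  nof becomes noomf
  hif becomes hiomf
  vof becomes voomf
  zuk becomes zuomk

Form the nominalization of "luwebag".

"luwebag" has 3 vowels. The stems with 3 vowels (zawivug → tizawivugir, fuzemok → tifuzemokir, nuvohis → tinuvohisir) add ti- … -ir around the stem.
The other pattern: stems with 1 vowel insert -om- after the first vowel.
So luwebag → tiluwebagir.

tiluwebagir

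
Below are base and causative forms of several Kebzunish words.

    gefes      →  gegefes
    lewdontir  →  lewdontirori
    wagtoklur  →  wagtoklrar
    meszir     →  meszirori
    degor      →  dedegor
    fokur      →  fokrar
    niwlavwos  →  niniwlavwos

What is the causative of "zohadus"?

meszir and fokur both end in -r yet inflect differently (meszirori, fokrar), so the final letter is not what conditions the rule; the last vowel is.
"zohadus" has last vowel 'u'. The stems whose last vowel is 'u' (fokur → fokrar, wagtoklur → wagtoklrar) delete the last vowel and add -ar.
The other patterns: stems whose last vowel is 'i' add -ori; stems whose last vowel is 'e' or 'o' repeat the first consonant+vowel as a prefix.
So zohadus → zohadsar.

zohadsar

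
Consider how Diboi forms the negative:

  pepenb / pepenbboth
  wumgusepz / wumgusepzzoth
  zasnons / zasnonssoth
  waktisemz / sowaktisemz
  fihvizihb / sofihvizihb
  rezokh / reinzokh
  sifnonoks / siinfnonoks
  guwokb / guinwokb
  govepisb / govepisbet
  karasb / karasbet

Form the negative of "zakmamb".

sozakmamb

wumgusepz and waktisemz both end in -z yet inflect differently (wumgusepzzoth, sowaktisemz), so the final letter is not what conditions the rule; the second-to-last letter is.
"zakmamb" has second-to-last letter 'm'. The one such stem in the data (waktisemz → sowaktisemz) adds the prefix so-, so the same rule applies.
The other patterns: stems whose second-to-last letter is 'n' or 'p' double the final consonant and add -oth; stems whose second-to-last letter is 'k' insert -in- after the first vowel; stems whose second-to-last letter is 's' add -et.
So zakmamb → sozakmamb.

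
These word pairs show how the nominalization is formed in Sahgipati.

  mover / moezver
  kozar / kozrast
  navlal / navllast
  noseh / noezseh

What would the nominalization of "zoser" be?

kozar and mover both end in -r yet inflect differently (kozrast, moezver), so the final letter is not what conditions the rule; the last vowel is.
"zoser" has last vowel 'e'. The stems whose last vowel is 'e' (mover → moezver, noseh → noezseh) insert -ez- after the first vowel.
The other pattern: stems whose last vowel is 'a' delete the last vowel and add -ast.
So zoser → zoezser.

zoezser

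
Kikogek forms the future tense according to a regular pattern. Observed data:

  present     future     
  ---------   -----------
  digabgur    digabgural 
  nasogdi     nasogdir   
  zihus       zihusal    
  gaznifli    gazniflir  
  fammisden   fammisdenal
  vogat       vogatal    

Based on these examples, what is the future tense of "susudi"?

digabgur and nasogdi both have 3 vowels yet inflect differently (digabgural, nasogdir), so the number of vowels is not what conditions the rule; whether the stem ends in a vowel or a consonant is.
"susudi" ends in a vowel. The stems ending in a vowel (nasogdi → nasogdir, gaznifli → gazniflir) drop the final letter and add -ir.
The other pattern: stems ending in a consonant add -al.
So susudi → susudir.

susudir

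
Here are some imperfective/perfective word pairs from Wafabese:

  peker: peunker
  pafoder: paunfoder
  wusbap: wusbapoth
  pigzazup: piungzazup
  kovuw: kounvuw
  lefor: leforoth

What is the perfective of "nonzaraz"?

peker and lefor both end in -r yet inflect differently (peunker, leforoth), so the final letter is not what conditions the rule; the last vowel is.
"nonzaraz" has last vowel 'a'. The one such stem in the data (wusbap → wusbapoth) adds -oth, so the same rule applies.
So nonzaraz → nonzarazoth.

nonzarazoth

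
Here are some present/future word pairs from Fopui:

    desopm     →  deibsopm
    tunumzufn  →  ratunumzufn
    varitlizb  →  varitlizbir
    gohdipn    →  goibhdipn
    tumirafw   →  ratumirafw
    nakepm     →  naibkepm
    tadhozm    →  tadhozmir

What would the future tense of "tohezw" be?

tohezwir

tadhozm and desopm both end in -m yet inflect differently (tadhozmir, deibsopm), so the final letter is not what conditions the rule; the second-to-last letter is.
"tohezw" has second-to-last letter 'z'. The stems whose second-to-last letter is 'z' (varitlizb → varitlizbir, tadhozm → tadhozmir) add -ir.
So tohezw → tohezwir.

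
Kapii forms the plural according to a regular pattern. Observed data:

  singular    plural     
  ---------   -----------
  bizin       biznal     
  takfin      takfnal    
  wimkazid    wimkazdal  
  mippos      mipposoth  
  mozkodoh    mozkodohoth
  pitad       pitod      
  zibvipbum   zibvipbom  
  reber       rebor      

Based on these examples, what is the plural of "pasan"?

wimkazid and pitad both end in -d yet inflect differently (wimkazdal, pitod), so the final letter is not what conditions the rule; the last vowel is.
"pasan" has last vowel 'a'. The one such stem in the data (pitad → pitod) changes the last vowel to 'o' (as do zibvipbum, reber), so the same rule applies.
The other patterns: stems whose last vowel is 'i' delete the last vowel and add -al; stems whose last vowel is 'o' add -oth.
So pasan → pason.

pason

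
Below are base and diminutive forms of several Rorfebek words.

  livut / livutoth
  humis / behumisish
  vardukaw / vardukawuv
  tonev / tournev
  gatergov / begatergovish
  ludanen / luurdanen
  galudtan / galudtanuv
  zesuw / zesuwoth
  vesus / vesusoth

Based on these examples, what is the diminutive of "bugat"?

bugatuv

vardukaw and zesuw both end in -w yet inflect differently (vardukawuv, zesuwoth), so the final letter is not what conditions the rule; the last vowel is.
"bugat" has last vowel 'a'. The stems whose last vowel is 'a' (vardukaw → vardukawuv, galudtan → galudtanuv) add -uv.
So bugat → bugatuv.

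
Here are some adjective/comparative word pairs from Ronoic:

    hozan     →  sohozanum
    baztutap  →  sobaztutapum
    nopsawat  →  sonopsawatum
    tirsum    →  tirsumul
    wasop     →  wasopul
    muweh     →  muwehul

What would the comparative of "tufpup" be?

baztutap and wasop both end in -p yet inflect differently (sobaztutapum, wasopul), so the final letter is not what conditions the rule; the last vowel is.
"tufpup" has last vowel 'u'. The one such stem in the data (tirsum → tirsumul) adds -ul, so the same rule applies.
So tufpup → tufpupul.

tufpupul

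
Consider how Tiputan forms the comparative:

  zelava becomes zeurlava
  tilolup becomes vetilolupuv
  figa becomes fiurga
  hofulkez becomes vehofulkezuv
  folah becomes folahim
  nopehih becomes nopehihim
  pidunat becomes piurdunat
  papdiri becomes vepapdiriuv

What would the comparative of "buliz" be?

folah and pidunat both have last vowel 'a' yet inflect differently (folahim, piurdunat), so the last vowel is not what conditions the rule; the final letter is.
"buliz" ends in -z. The one such stem in the data (hofulkez → vehofulkezuv) adds ve- … -uv around the stem, so the same rule applies.
So buliz → vebulizuv.

vebulizuv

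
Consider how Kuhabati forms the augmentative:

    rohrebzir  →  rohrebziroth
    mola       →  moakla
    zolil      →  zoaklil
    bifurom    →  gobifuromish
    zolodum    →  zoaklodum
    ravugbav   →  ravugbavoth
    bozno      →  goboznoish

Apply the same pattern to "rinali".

bifurom and zolodum both end in -m yet inflect differently (gobifuromish, zoaklodum), so the final letter is not what conditions the rule; the first letter is.
"rinali" begins with r-. The stems beginning with r- (ravugbav → ravugbavoth, rohrebzir → rohrebziroth) add -oth.
So rinali → rinalioth.

rinalioth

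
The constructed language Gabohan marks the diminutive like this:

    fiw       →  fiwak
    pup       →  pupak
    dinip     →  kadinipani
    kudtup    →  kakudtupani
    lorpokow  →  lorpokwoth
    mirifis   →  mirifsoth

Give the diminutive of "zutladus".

zutladsoth

pup and dinip both end in -p yet inflect differently (pupak, kadinipani), so the final letter is not what conditions the rule; the number of vowels is.
"zutladus" has 3 vowels. The stems with 3 vowels (lorpokow → lorpokwoth, mirifis → mirifsoth) delete the last vowel and add -oth.
So zutladus → zutladsoth.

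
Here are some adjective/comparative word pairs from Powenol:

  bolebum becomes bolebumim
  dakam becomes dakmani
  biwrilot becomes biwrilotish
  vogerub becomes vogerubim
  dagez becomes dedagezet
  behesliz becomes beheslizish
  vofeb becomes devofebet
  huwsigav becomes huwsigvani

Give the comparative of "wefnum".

wefnumim

"wefnum" has last vowel 'u'. The stems whose last vowel is 'u' (bolebum → bolebumim, vogerub → vogerubim) add -im.
So wefnum → wefnumim.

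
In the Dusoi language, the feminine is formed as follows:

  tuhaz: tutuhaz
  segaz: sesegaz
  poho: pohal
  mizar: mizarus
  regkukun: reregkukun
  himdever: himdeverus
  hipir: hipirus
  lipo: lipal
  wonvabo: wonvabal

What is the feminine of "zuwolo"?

mizar and tuhaz both have last vowel 'a' yet inflect differently (mizarus, tutuhaz), so the last vowel is not what conditions the rule; the final letter is.
"zuwolo" ends in -o. The stems ending in -o (lipo → lipal, wonvabo → wonvabal, poho → pohal) drop the final letter and add -al.
So zuwolo → zuwolal.

zuwolal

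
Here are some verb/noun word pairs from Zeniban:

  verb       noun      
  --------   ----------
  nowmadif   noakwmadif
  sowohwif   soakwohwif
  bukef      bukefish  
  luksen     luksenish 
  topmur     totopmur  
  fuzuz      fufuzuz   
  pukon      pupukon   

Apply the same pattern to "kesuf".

nowmadif and bukef both end in -f yet inflect differently (noakwmadif, bukefish), so the final letter is not what conditions the rule; the last vowel is.
"kesuf" has last vowel 'u'. The stems whose last vowel is 'u' (topmur → totopmur, fuzuz → fufuzuz) repeat the first consonant+vowel as a prefix.
The other patterns: stems whose last vowel is 'i' insert -ak- after the first vowel; stems whose last vowel is 'e' add -ish.
So kesuf → kekesuf.

kekesuf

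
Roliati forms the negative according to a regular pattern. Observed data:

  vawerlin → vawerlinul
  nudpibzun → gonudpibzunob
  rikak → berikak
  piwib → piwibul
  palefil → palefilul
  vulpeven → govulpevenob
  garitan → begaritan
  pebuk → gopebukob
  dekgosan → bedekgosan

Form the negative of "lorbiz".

lorbizul

garitan and vawerlin both end in -n yet inflect differently (begaritan, vawerlinul), so the final letter is not what conditions the rule; the last vowel is.
"lorbiz" has last vowel 'i'. The stems whose last vowel is 'i' (vawerlin → vawerlinul, piwib → piwibul, palefil → palefilul) add -ul.
So lorbiz → lorbizul.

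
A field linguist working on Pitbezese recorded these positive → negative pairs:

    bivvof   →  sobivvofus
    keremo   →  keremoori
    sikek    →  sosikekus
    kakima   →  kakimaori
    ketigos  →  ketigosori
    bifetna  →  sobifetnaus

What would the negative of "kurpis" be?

kurpisori

"kurpis" begins with k-. The stems beginning with k- (ketigos → ketigosori, kakima → kakimaori, keremo → keremoori) add -ori.
The other pattern: stems beginning with b- or s- add so- … -us around the stem.
So kurpis → kurpisori.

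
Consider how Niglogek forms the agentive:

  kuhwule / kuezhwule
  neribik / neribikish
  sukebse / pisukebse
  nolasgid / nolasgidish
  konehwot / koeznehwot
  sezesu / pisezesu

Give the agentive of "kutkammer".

kueztkammer

kuhwule and sukebse both end in -e yet inflect differently (kuezhwule, pisukebse), so the final letter is not what conditions the rule; the first letter is.
"kutkammer" begins with k-. The stems beginning with k- (konehwot → koeznehwot, kuhwule → kuezhwule) insert -ez- after the first vowel.
The other patterns: stems beginning with n- add -ish; stems beginning with s- add the prefix pi-.
So kutkammer → kueztkammer.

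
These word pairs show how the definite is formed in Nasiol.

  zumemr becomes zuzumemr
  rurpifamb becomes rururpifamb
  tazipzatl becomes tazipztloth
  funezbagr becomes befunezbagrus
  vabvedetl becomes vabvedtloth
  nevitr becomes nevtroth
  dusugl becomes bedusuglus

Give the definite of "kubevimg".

nevitr and zumemr both end in -r yet inflect differently (nevtroth, zuzumemr), so the final letter is not what conditions the rule; the second-to-last letter is.
"kubevimg" has second-to-last letter 'm'. The stems whose second-to-last letter is 'm' (rurpifamb → rururpifamb, zumemr → zuzumemr) repeat the first consonant+vowel as a prefix.
The other patterns: stems whose second-to-last letter is 't' delete the last vowel and add -oth; stems whose second-to-last letter is 'g' add be- … -us around the stem.
So kubevimg → kukubevimg.

kukubevimg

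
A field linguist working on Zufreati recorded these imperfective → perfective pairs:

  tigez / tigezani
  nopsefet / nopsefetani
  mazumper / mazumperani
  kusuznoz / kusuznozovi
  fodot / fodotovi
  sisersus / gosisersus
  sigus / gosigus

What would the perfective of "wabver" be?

tigez and kusuznoz both end in -z yet inflect differently (tigezani, kusuznozovi), so the final letter is not what conditions the rule; the last vowel is.
"wabver" has last vowel 'e'. The stems whose last vowel is 'e' (tigez → tigezani, nopsefet → nopsefetani, mazumper → mazumperani) add -ani.
So wabver → wabverani.

wabverani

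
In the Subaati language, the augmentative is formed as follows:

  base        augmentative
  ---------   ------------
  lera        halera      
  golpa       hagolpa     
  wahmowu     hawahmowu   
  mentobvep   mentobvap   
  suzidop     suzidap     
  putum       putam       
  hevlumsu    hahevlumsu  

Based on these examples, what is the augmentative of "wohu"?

putum and hevlumsu both have last vowel 'u' yet inflect differently (putam, hahevlumsu), so the last vowel is not what conditions the rule; whether the stem ends in a vowel or a consonant is.
"wohu" ends in a vowel. The stems ending in a vowel (hevlumsu → hahevlumsu, golpa → hagolpa, wahmowu → hawahmowu) add the prefix ha-.
The other pattern: stems ending in a consonant change the last vowel to 'a'.
So wohu → hawohu.

hawohu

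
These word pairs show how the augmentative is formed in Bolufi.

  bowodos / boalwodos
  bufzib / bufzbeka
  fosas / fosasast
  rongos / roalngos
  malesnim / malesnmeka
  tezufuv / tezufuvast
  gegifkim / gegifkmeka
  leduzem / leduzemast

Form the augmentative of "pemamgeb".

pemamgebast

bowodos and fosas both end in -s yet inflect differently (boalwodos, fosasast), so the final letter is not what conditions the rule; the last vowel is.
"pemamgeb" has last vowel 'e'. The one such stem in the data (leduzem → leduzemast) adds -ast, so the same rule applies.
The other patterns: stems whose last vowel is 'i' delete the last vowel and add -eka; stems whose last vowel is 'o' insert -al- after the first vowel.
So pemamgeb → pemamgebast.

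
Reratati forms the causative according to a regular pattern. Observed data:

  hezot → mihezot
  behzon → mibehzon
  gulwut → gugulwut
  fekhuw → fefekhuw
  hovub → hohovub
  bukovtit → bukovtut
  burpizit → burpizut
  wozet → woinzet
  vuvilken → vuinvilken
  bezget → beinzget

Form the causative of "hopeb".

hoinpeb

hezot and gulwut both end in -t yet inflect differently (mihezot, gugulwut), so the final letter is not what conditions the rule; the last vowel is.
"hopeb" has last vowel 'e'. The stems whose last vowel is 'e' (wozet → woinzet, vuvilken → vuinvilken, bezget → beinzget) insert -in- after the first vowel.
The other patterns: stems whose last vowel is 'o' add the prefix mi-; stems whose last vowel is 'u' repeat the first consonant+vowel as a prefix; stems whose last vowel is 'i' change the last vowel to 'u'.
So hopeb → hoinpeb.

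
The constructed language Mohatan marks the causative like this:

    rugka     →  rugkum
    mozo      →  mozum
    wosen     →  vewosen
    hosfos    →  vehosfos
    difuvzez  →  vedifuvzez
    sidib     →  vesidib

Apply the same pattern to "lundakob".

mozo and hosfos both have last vowel 'o' yet inflect differently (mozum, vehosfos), so the last vowel is not what conditions the rule; whether the stem ends in a vowel or a consonant is.
"lundakob" ends in a consonant. The stems ending in a consonant (wosen → vewosen, hosfos → vehosfos, difuvzez → vedifuvzez) add the prefix ve-.
The other pattern: stems ending in a vowel drop the final letter and add -um.
So lundakob → velundakob.

velundakob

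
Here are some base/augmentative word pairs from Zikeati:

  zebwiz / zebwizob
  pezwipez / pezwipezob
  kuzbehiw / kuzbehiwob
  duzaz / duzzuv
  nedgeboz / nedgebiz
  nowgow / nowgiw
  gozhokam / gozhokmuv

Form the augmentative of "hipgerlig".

"hipgerlig" has last vowel 'i'. The stems whose last vowel is 'i' (zebwiz → zebwizob, kuzbehiw → kuzbehiwob) add -ob.
So hipgerlig → hipgerligob.

hipgerligob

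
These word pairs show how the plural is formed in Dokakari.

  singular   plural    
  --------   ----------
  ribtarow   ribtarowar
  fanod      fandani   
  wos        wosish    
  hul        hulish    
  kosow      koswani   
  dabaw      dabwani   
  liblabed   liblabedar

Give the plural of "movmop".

movmpani

fanod and liblabed both end in -d yet inflect differently (fandani, liblabedar), so the final letter is not what conditions the rule; the number of vowels is.
"movmop" has 2 vowels. The stems with 2 vowels (kosow → koswani, fanod → fandani, dabaw → dabwani) delete the last vowel and add -ani.
So movmop → movmpani.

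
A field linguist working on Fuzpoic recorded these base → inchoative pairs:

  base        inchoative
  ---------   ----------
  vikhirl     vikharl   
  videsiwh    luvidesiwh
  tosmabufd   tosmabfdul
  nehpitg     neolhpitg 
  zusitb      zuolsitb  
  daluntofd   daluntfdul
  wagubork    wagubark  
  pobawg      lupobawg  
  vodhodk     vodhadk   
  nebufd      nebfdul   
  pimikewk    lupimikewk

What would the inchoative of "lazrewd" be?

vodhodk and pimikewk both end in -k yet inflect differently (vodhadk, lupimikewk), so the final letter is not what conditions the rule; the second-to-last letter is.
"lazrewd" has second-to-last letter 'w'. The stems whose second-to-last letter is 'w' (pimikewk → lupimikewk, videsiwh → luvidesiwh, pobawg → lupobawg) add the prefix lu-.
So lazrewd → lulazrewd.

lulazrewd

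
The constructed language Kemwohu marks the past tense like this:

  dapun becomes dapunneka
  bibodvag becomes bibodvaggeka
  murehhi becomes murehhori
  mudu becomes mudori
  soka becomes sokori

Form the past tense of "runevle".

runevlori

dapun and mudu both have last vowel 'u' yet inflect differently (dapunneka, mudori), so the last vowel is not what conditions the rule; whether the stem ends in a vowel or a consonant is.
"runevle" ends in a vowel. The stems ending in a vowel (murehhi → murehhori, mudu → mudori, soka → sokori) drop the final letter and add -ori.
So runevle → runevlori.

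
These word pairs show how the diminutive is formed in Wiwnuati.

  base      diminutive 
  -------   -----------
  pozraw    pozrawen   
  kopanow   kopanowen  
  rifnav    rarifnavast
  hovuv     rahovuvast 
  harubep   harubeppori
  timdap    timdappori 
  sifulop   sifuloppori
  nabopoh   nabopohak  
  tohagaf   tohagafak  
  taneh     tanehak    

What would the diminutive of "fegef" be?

fegefak

"fegef" ends in -f. The one such stem in the data (tohagaf → tohagafak) adds -ak, so the same rule applies.
The other patterns: stems ending in -w add -en; stems ending in -v add ra- … -ast around the stem; stems ending in -p double the final consonant and add -ori.
So fegef → fegefak.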